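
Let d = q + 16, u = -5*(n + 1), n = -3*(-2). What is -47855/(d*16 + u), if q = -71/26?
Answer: -124423/461 ≈ -269.90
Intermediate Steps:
q = -71/26 (q = -71*1/26 = -71/26 ≈ -2.7308)
n = 6
u = -35 (u = -5*(6 + 1) = -5*7 = -35)
d = 345/26 (d = -71/26 + 16 = 345/26 ≈ 13.269)
-47855/(d*16 + u) = -47855/((345/26)*16 - 35) = -47855/(2760/13 - 35) = -47855/2305/13 = -47855*13/2305 = -124423/461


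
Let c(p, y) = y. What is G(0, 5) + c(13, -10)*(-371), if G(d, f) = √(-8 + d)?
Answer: 3710 + 2*I*√2 ≈ 3710.0 + 2.8284*I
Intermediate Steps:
G(0, 5) + c(13, -10)*(-371) = √(-8 + 0) - 10*(-371) = √(-8) + 3710 = 2*I*√2 + 3710 = 3710 + 2*I*√2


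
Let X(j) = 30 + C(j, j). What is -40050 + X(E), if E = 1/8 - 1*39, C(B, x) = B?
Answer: -320471/8 ≈ -40059.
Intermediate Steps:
E = -311/8 (E = ⅛ - 39 = -311/8 ≈ -38.875)
X(j) = 30 + j
-40050 + X(E) = -40050 + (30 - 311/8) = -40050 - 71/8 = -320471/8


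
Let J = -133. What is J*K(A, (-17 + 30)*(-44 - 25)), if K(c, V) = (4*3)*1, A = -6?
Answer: -1596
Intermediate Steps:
K(c, V) = 12 (K(c, V) = 12*1 = 12)
J*K(A, (-17 + 30)*(-44 - 25)) = -133*12 = -1596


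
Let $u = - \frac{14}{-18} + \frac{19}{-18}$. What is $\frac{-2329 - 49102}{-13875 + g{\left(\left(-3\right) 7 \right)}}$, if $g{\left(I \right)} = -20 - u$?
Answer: $\frac{925758}{250105} \approx 3.7015$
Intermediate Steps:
$u = - \frac{5}{18}$ ($u = \left(-14\right) \left(- \frac{1}{18}\right) + 19 \left(- \frac{1}{18}\right) = \frac{7}{9} - \frac{19}{18} = - \frac{5}{18} \approx -0.27778$)
$g{\left(I \right)} = - \frac{355}{18}$ ($g{\left(I \right)} = -20 - - \frac{5}{18} = -20 + \frac{5}{18} = - \frac{355}{18}$)
$\frac{-2329 - 49102}{-13875 + g{\left(\left(-3\right) 7 \right)}} = \frac{-2329 - 49102}{-13875 - \frac{355}{18}} = - \frac{51431}{- \frac{250105}{18}} = \left(-51431\right) \left(- \frac{18}{250105}\right) = \frac{925758}{250105}$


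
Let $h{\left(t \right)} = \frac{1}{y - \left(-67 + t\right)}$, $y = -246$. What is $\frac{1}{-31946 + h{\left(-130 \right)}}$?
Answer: $- \frac{49}{1565355} \approx -3.1303 \cdot 10^{-5}$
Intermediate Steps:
$h{\left(t \right)} = \frac{1}{-179 - t}$ ($h{\left(t \right)} = \frac{1}{-246 - \left(-67 + t\right)} = \frac{1}{-179 - t}$)
$\frac{1}{-31946 + h{\left(-130 \right)}} = \frac{1}{-31946 - \frac{1}{179 - 130}} = \frac{1}{-31946 - \frac{1}{49}} = \frac{1}{- \frac{1565355}{49}} = - \frac{49}{1565355}$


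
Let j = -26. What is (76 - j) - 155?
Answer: -53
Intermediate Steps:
(76 - j) - 155 = (76 - 1*(-26)) - 155 = (76 + 26) - 155 = 102 - 155 = -53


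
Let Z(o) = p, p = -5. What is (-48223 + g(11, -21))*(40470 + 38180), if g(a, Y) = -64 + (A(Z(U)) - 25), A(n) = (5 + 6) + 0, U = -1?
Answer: -3798873650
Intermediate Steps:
Z(o) = -5
A(n) = 11 (A(n) = 11 + 0 = 11)
g(a, Y) = -78 (g(a, Y) = -64 + (11 - 25) = -64 - 14 = -78)
(-48223 + g(11, -21))*(40470 + 38180) = (-48223 - 78)*(40470 + 38180) = -48301*78650 = -3798873650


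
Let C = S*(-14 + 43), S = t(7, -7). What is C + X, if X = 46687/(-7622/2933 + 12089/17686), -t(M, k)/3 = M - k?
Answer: -2542799532896/99345655 ≈ -25595.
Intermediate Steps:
t(M, k) = -3*M + 3*k (t(M, k) = -3*(M - k) = -3*M + 3*k)
S = -42 (S = -3*7 + 3*(-7) = -21 - 21 = -42)
X = -2421796525106/99345655 (X = 46687/(-7622*1/2933 + 12089*(1/17686)) = 46687/(-7622/2933 + 12089/17686) = 46687/(-99345655/51873038) = 46687*(-51873038/99345655) = -2421796525106/99345655 ≈ -24377.)
C = -1218 (C = -42*(-14 + 43) = -42*29 = -1218)
C + X = -1218 - 2421796525106/99345655 = -2542799532896/99345655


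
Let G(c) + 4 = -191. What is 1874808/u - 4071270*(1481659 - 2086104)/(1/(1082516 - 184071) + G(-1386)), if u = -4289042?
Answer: -2370710363971666159493223/187856580487627 ≈ -1.2620e+10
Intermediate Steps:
G(c) = -195 (G(c) = -4 - 191 = -195)
1874808/u - 4071270*(1481659 - 2086104)/(1/(1082516 - 184071) + G(-1386)) = 1874808/(-4289042) - 4071270*(1481659 - 2086104)/(1/(1082516 - 184071) - 195) = 1874808*(-1/4289042) - 4071270*(-604445/(1/898445 - 195)) = -937404/2144521 - 4071270*(-604445/(1/898445 - 195)) = -937404/2144521 - 4071270/((-175196774/898445*(-1/604445))) = -937404/2144521 - 4071270/175196774/543060588025 = -937404/2144521 - 4071270*543060588025/175196774 = -937404/2144521 - 1105473140104270875/87598387 = -2370710363971666159493223/187856580487627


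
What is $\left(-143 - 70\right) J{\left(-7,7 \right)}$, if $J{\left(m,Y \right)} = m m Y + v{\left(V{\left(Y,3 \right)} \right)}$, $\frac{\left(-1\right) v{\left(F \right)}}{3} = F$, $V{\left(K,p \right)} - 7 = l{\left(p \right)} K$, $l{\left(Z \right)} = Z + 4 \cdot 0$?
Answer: $-55167$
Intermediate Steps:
$l{\left(Z \right)} = Z$ ($l{\left(Z \right)} = Z + 0 = Z$)
$V{\left(K,p \right)} = 7 + K p$ ($V{\left(K,p \right)} = 7 + p K = 7 + K p$)
$v{\left(F \right)} = - 3 F$
$J{\left(m,Y \right)} = -21 - 9 Y + Y m^{2}$ ($J{\left(m,Y \right)} = m m Y - 3 \left(7 + Y 3\right) = m^{2} Y - 3 \left(7 + 3 Y\right) = Y m^{2} - \left(21 + 9 Y\right) = -21 - 9 Y + Y m^{2}$)
$\left(-143 - 70\right) J{\left(-7,7 \right)} = \left(-143 - 70\right) \left(-21 - 63 + 7 \left(-7\right)^{2}\right) = - 213 \left(-21 - 63 + 7 \cdot 49\right) = - 213 \left(-21 - 63 + 343\right) = \left(-213\right) 259 = -55167$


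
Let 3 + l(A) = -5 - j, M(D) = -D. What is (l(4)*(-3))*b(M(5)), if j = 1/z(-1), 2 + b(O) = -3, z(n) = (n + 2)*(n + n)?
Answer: -225/2 ≈ -112.50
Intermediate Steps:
z(n) = 2*n*(2 + n) (z(n) = (2 + n)*(2*n) = 2*n*(2 + n))
b(O) = -5 (b(O) = -2 - 3 = -5)
j = -½ (j = 1/(2*(-1)*(2 - 1)) = 1/(2*(-1)*1) = 1/(-2) = -½ ≈ -0.50000)
l(A) = -15/2 (l(A) = -3 + (-5 - 1*(-½)) = -3 + (-5 + ½) = -3 - 9/2 = -15/2)
(l(4)*(-3))*b(M(5)) = -15/2*(-3)*(-5) = (45/2)*(-5) = -225/2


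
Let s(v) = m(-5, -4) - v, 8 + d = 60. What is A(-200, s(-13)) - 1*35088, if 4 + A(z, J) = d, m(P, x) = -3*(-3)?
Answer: -35040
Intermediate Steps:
m(P, x) = 9
d = 52 (d = -8 + 60 = 52)
s(v) = 9 - v
A(z, J) = 48 (A(z, J) = -4 + 52 = 48)
A(-200, s(-13)) - 1*35088 = 48 - 1*35088 = 48 - 35088 = -35040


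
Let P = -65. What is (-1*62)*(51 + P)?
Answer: 868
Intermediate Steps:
(-1*62)*(51 + P) = (-1*62)*(51 - 65) = -62*(-14) = 868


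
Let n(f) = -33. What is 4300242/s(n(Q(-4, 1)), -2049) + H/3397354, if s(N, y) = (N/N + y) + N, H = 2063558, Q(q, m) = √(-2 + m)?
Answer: -7302575047735/3534946837 ≈ -2065.8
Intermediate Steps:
s(N, y) = 1 + N + y (s(N, y) = (1 + y) + N = 1 + N + y)
4300242/s(n(Q(-4, 1)), -2049) + H/3397354 = 4300242/(1 - 33 - 2049) + 2063558/3397354 = 4300242/(-2081) + 2063558*(1/3397354) = 4300242*(-1/2081) + 1031779/1698677 = -4300242/2081 + 1031779/1698677 = -7302575047735/3534946837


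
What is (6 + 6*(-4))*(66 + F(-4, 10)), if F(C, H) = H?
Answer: -1368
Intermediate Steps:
(6 + 6*(-4))*(66 + F(-4, 10)) = (6 + 6*(-4))*(66 + 10) = (6 - 24)*76 = -18*76 = -1368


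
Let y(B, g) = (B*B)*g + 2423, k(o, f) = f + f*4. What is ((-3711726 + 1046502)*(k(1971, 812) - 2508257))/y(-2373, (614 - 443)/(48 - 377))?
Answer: -78422389855254/34361639 ≈ -2.2823e+6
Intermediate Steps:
k(o, f) = 5*f (k(o, f) = f + 4*f = 5*f)
y(B, g) = 2423 + g*B² (y(B, g) = B²*g + 2423 = g*B² + 2423 = 2423 + g*B²)
((-3711726 + 1046502)*(k(1971, 812) - 2508257))/y(-2373, (614 - 443)/(48 - 377)) = ((-3711726 + 1046502)*(5*812 - 2508257))/(2423 + ((614 - 443)/(48 - 377))*(-2373)²) = (-2665224*(4060 - 2508257))/(2423 + (171/(-329))*5631129) = (-2665224*(-2504197))/(2423 + (171*(-1/329))*5631129) = 6674245945128/(2423 - 171/329*5631129) = 6674245945128/(2423 - 137560437/47) = 6674245945128/(-137446556/47) = 6674245945128*(-47/137446556) = -78422389855254/34361639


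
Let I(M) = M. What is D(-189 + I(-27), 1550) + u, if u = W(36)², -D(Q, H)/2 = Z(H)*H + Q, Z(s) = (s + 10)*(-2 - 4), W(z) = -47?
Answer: 29018641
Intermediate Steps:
Z(s) = -60 - 6*s (Z(s) = (10 + s)*(-6) = -60 - 6*s)
D(Q, H) = -2*Q - 2*H*(-60 - 6*H) (D(Q, H) = -2*((-60 - 6*H)*H + Q) = -2*(H*(-60 - 6*H) + Q) = -2*(Q + H*(-60 - 6*H)) = -2*Q - 2*H*(-60 - 6*H))
u = 2209 (u = (-47)² = 2209)
D(-189 + I(-27), 1550) + u = (-2*(-189 - 27) + 12*1550*(10 + 1550)) + 2209 = (-2*(-216) + 12*1550*1560) + 2209 = (432 + 29016000) + 2209 = 29016432 + 2209 = 29018641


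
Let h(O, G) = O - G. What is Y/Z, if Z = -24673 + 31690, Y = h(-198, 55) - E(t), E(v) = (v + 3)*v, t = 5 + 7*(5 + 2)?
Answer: -3331/7017 ≈ -0.47470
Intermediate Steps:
t = 54 (t = 5 + 7*7 = 5 + 49 = 54)
E(v) = v*(3 + v) (E(v) = (3 + v)*v = v*(3 + v))
Y = -3331 (Y = (-198 - 1*55) - 54*(3 + 54) = (-198 - 55) - 54*57 = -253 - 1*3078 = -253 - 3078 = -3331)
Z = 7017
Y/Z = -3331/7017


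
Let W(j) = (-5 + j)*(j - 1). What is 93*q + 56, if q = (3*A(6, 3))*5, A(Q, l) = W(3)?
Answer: -5524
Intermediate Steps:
W(j) = (-1 + j)*(-5 + j) (W(j) = (-5 + j)*(-1 + j) = (-1 + j)*(-5 + j))
A(Q, l) = -4 (A(Q, l) = 5 + 3² - 6*3 = 5 + 9 - 18 = -4)
q = -60 (q = (3*(-4))*5 = -12*5 = -60)
93*q + 56 = 93*(-60) + 56 = -5580 + 56 = -5524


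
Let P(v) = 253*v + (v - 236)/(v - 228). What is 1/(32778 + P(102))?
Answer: 63/3690859 ≈ 1.7069e-5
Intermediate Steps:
P(v) = 253*v + (-236 + v)/(-228 + v)
1/(32778 + P(102)) = 1/(32778 + (-236 - 57683*102 + 253*102²)/(-228 + 102)) = 1/(32778 + (-236 - 5883666 + 253*10404)/(-126)) = 1/(32778 - (-236 - 5883666 + 2632212)/126) = 1/(32778 - 1/126*(-3251690)) = 1/(32778 + 1625845/63) = 1/(3690859/63) = 63/3690859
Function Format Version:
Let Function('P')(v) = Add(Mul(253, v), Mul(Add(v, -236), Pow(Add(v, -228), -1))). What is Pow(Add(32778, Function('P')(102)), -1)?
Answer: Rational(63, 3690859) ≈ 1.7069e-5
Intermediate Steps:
Function('P')(v) = Add(Mul(253, v), Mul(Pow(Add(-228, v), -1), Add(-236, v))) (Function('P')(v) = Add(Mul(253, v), Mul(Add(-236, v), Pow(Add(-228, v), -1))) = Add(Mul(253, v), Mul(Pow(Add(-228, v), -1), Add(-236, v))))
Pow(Add(32778, Function('P')(102)), -1) = Pow(Add(32778, Mul(Pow(Add(-228, 102), -1), Add(-236, Mul(-57683, 102), Mul(253, Pow(102, 2))))), -1) = Pow(Add(32778, Mul(Pow(-126, -1), Add(-236, -5883666, Mul(253, 10404)))), -1) = Pow(Add(32778, Mul(Rational(-1, 126), Add(-236, -5883666, 2632212))), -1) = Pow(Add(32778, Mul(Rational(-1, 126), -3251690)), -1) = Pow(Add(32778, Rational(1625845, 63)), -1) = Pow(Rational(3690859, 63), -1) = Rational(63, 3690859)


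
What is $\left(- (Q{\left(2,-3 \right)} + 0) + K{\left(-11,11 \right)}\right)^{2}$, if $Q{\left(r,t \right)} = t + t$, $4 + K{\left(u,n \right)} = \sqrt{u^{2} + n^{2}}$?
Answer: $246 + 44 \sqrt{2} \approx 308.23$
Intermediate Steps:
$K{\left(u,n \right)} = -4 + \sqrt{n^{2} + u^{2}}$ ($K{\left(u,n \right)} = -4 + \sqrt{u^{2} + n^{2}} = -4 + \sqrt{n^{2} + u^{2}}$)
$Q{\left(r,t \right)} = 2 t$
$\left(- (Q{\left(2,-3 \right)} + 0) + K{\left(-11,11 \right)}\right)^{2} = \left(- (2 \left(-3\right) + 0) - \left(4 - \sqrt{11^{2} + \left(-11\right)^{2}}\right)\right)^{2} = \left(- (-6 + 0) - \left(4 - \sqrt{121 + 121}\right)\right)^{2} = \left(\left(-1\right) \left(-6\right) - \left(4 - \sqrt{242}\right)\right)^{2} = \left(6 - \left(4 - 11 \sqrt{2}\right)\right)^{2} = \left(2 + 11 \sqrt{2}\right)^{2}$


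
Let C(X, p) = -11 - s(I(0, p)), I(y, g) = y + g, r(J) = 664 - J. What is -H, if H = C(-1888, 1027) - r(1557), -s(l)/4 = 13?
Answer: -934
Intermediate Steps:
I(y, g) = g + y
s(l) = -52 (s(l) = -4*13 = -52)
C(X, p) = 41 (C(X, p) = -11 - 1*(-52) = -11 + 52 = 41)
H = 934 (H = 41 - (664 - 1*1557) = 41 - (664 - 1557) = 41 - 1*(-893) = 41 + 893 = 934)
-H = -1*934 = -934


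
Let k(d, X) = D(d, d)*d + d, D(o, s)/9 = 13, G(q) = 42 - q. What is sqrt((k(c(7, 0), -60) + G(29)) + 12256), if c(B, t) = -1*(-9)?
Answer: sqrt(13331) ≈ 115.46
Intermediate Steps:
c(B, t) = 9
D(o, s) = 117 (D(o, s) = 9*13 = 117)
k(d, X) = 118*d (k(d, X) = 117*d + d = 118*d)
sqrt((k(c(7, 0), -60) + G(29)) + 12256) = sqrt((118*9 + (42 - 1*29)) + 12256) = sqrt((1062 + (42 - 29)) + 12256) = sqrt((1062 + 13) + 12256) = sqrt(1075 + 12256) = sqrt(13331)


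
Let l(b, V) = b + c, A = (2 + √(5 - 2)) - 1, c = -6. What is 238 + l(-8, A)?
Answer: 224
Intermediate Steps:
A = 1 + √3 (A = (2 + √3) - 1 = 1 + √3 ≈ 2.7321)
l(b, V) = -6 + b (l(b, V) = b - 6 = -6 + b)
238 + l(-8, A) = 238 + (-6 - 8) = 238 - 14 = 224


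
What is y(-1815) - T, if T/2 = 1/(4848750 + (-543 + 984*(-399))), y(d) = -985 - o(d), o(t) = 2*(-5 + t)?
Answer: 11829594103/4455591 ≈ 2655.0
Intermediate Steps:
o(t) = -10 + 2*t
y(d) = -975 - 2*d (y(d) = -985 - (-10 + 2*d) = -985 + (10 - 2*d) = -975 - 2*d)
T = 2/4455591 (T = 2/(4848750 + (-543 + 984*(-399))) = 2/(4848750 + (-543 - 392616)) = 2/(4848750 - 393159) = 2/4455591 ≈ 4.4887e-7)
y(-1815) - T = (-975 - 2*(-1815)) - 1*2/4455591 = (-975 + 3630) - 2/4455591 = 2655 - 2/4455591 = 11829594103/4455591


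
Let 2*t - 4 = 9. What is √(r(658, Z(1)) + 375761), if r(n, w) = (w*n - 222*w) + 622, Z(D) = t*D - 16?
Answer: √372241 ≈ 610.12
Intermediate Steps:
t = 13/2 (t = 2 + (½)*9 = 2 + 9/2 = 13/2 ≈ 6.5000)
Z(D) = -16 + 13*D/2 (Z(D) = 13*D/2 - 16 = -16 + 13*D/2)
r(n, w) = 622 - 222*w + n*w (r(n, w) = (n*w - 222*w) + 622 = (-222*w + n*w) + 622 = 622 - 222*w + n*w)
√(r(658, Z(1)) + 375761) = √((622 - 222*(-16 + (13/2)*1) + 658*(-16 + (13/2)*1)) + 375761) = √((622 - 222*(-16 + 13/2) + 658*(-16 + 13/2)) + 375761) = √((622 - 222*(-19/2) + 658*(-19/2)) + 375761) = √((622 + 2109 - 6251) + 375761) = √(-3520 + 375761) = √372241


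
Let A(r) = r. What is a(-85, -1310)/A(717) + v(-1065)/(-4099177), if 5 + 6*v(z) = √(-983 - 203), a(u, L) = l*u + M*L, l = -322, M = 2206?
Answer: -23467706340265/5878219818 - I*√1186/24595062 ≈ -3992.3 - 1.4002e-6*I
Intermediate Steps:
a(u, L) = -322*u + 2206*L
v(z) = -⅚ + I*√1186/6 (v(z) = -⅚ + √(-983 - 203)/6 = -⅚ + √(-1186)/6 = -⅚ + (I*√1186)/6 = -⅚ + I*√1186/6)
a(-85, -1310)/A(717) + v(-1065)/(-4099177) = (-322*(-85) + 2206*(-1310))/717 + (-⅚ + I*√1186/6)/(-4099177) = (27370 - 2889860)*(1/717) + (-⅚ + I*√1186/6)*(-1/4099177) = -2862490*1/717 + (5/24595062 - I*√1186/24595062) = -2862490/717 + (5/24595062 - I*√1186/24595062) = -23467706340265/5878219818 - I*√1186/24595062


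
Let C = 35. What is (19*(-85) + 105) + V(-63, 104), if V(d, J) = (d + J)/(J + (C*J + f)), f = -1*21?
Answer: -5621689/3723 ≈ -1510.0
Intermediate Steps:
f = -21
V(d, J) = (J + d)/(-21 + 36*J) (V(d, J) = (d + J)/(J + (35*J - 21)) = (J + d)/(J + (-21 + 35*J)) = (J + d)/(-21 + 36*J))
(19*(-85) + 105) + V(-63, 104) = (19*(-85) + 105) + (104 - 63)/(3*(-7 + 12*104)) = (-1615 + 105) + (⅓)*41/(-7 + 1248) = -1510 + (⅓)*41/1241 = -1510 + (⅓)*(1/1241)*41 = -1510 + 41/3723 = -5621689/3723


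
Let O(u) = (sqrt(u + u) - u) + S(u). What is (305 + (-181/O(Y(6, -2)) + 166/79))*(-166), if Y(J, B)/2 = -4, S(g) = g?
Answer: -4027326/79 - 15023*I/2 ≈ -50979.0 - 7511.5*I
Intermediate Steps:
Y(J, B) = -8 (Y(J, B) = 2*(-4) = -8)
O(u) = sqrt(2)*sqrt(u) (O(u) = (sqrt(u + u) - u) + u = (sqrt(2*u) - u) + u = (sqrt(2)*sqrt(u) - u) + u = (-u + sqrt(2)*sqrt(u)) + u = sqrt(2)*sqrt(u))
(305 + (-181/O(Y(6, -2)) + 166/79))*(-166) = (305 + (-181*(-I/4) + 166/79))*(-166) = (305 + (-(-181)*I/4 + 166/79))*(-166) = (305 + (181*I/4 + 166/79))*(-166) = (305 + (166/79 + 181*I/4))*(-166) = (24261/79 + 181*I/4)*(-166) = -4027326/79 - 15023*I/2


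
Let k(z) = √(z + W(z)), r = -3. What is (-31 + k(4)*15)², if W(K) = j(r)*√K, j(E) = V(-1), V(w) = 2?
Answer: 2761 - 1860*√2 ≈ 130.56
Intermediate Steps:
j(E) = 2
W(K) = 2*√K
k(z) = √(z + 2*√z)
(-31 + k(4)*15)² = (-31 + √(4 + 2*√4)*15)² = (-31 + √(4 + 2*2)*15)² = (-31 + √(4 + 4)*15)² = (-31 + √8*15)² = (-31 + (2*√2)*15)² = (-31 + 30*√2)²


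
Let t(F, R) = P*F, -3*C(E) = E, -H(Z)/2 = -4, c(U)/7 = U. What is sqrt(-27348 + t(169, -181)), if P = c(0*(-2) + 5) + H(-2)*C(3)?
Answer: 7*I*sqrt(465) ≈ 150.95*I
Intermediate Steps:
c(U) = 7*U
H(Z) = 8 (H(Z) = -2*(-4) = 8)
C(E) = -E/3
P = 27 (P = 7*(0*(-2) + 5) + 8*(-1/3*3) = 7*(0 + 5) + 8*(-1) = 7*5 - 8 = 35 - 8 = 27)
t(F, R) = 27*F
sqrt(-27348 + t(169, -181)) = sqrt(-27348 + 27*169) = sqrt(-27348 + 4563) = sqrt(-22785) = 7*I*sqrt(465)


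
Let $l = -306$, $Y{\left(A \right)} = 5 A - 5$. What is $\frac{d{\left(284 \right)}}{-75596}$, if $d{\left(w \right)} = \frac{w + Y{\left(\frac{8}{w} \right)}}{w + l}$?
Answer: $\frac{19819}{118080952} \approx 0.00016784$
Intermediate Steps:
$Y{\left(A \right)} = -5 + 5 A$
$d{\left(w \right)} = \frac{-5 + w + \frac{40}{w}}{-306 + w}$ ($d{\left(w \right)} = \frac{w - \left(5 - 5 \frac{8}{w}\right)}{w - 306} = \frac{w - \left(5 - \frac{40}{w}\right)}{-306 + w} = \frac{-5 + w + \frac{40}{w}}{-306 + w}$)
$\frac{d{\left(284 \right)}}{-75596} = \frac{\frac{1}{284} \frac{1}{-306 + 284} \left(40 + 284 \left(-5 + 284\right)\right)}{-75596} = \frac{40 + 284 \cdot 279}{284 \left(-22\right)} \left(- \frac{1}{75596}\right) = \frac{1}{284} \left(- \frac{1}{22}\right) \left(40 + 79236\right) \left(- \frac{1}{75596}\right) = \frac{1}{284} \left(- \frac{1}{22}\right) 79276 \left(- \frac{1}{75596}\right) = \left(- \frac{19819}{1562}\right) \left(- \frac{1}{75596}\right) = \frac{19819}{118080952}$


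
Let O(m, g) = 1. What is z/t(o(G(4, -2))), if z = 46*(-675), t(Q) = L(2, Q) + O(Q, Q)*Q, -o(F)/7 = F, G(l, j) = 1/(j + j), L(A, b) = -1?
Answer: -41400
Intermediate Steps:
G(l, j) = 1/(2*j)
o(F) = -7*F
t(Q) = -1 + Q (t(Q) = -1 + 1*Q = -1 + Q)
z = -31050
z/t(o(G(4, -2))) = -31050/(-1 - 7/(2*(-2))) = -31050/(-1 - 7*(-1)/(2*2)) = -31050/(-1 - 7*(-¼)) = -31050/(-1 + 7/4) = -31050/¾ = -31050*4/3 = -41400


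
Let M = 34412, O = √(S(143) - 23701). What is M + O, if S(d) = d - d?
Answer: 34412 + I*√23701 ≈ 34412.0 + 153.95*I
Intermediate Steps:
S(d) = 0
O = I*√23701 (O = √(0 - 23701) = √(-23701) = I*√23701 ≈ 153.95*I)
M + O = 34412 + I*√23701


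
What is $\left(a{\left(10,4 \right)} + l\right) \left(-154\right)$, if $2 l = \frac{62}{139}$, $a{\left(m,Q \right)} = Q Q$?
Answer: $- \frac{347270}{139} \approx -2498.3$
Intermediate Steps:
$a{\left(m,Q \right)} = Q^{2}$
$l = \frac{31}{139}$ ($l = \frac{62 \cdot \frac{1}{139}}{2} = \frac{1}{2} \cdot \frac{62}{139} = \frac{31}{139} \approx 0.22302$)
$\left(a{\left(10,4 \right)} + l\right) \left(-154\right) = \left(4^{2} + \frac{31}{139}\right) \left(-154\right) = \left(16 + \frac{31}{139}\right) \left(-154\right) = \frac{2255}{139} \left(-154\right) = - \frac{347270}{139}$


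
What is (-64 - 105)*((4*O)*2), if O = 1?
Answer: -1352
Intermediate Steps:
(-64 - 105)*((4*O)*2) = (-64 - 105)*((4*1)*2) = -676*2 = -169*8 = -1352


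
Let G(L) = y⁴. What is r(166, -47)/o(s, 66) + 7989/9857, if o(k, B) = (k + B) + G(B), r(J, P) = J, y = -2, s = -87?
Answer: -1596317/49285 ≈ -32.390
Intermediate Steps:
G(L) = 16 (G(L) = (-2)⁴ = 16)
o(k, B) = 16 + B + k (o(k, B) = (k + B) + 16 = (B + k) + 16 = 16 + B + k)
r(166, -47)/o(s, 66) + 7989/9857 = 166/(16 + 66 - 87) + 7989/9857 = 166/(-5) + 7989*(1/9857) = 166*(-⅕) + 7989/9857 = -166/5 + 7989/9857 = -1596317/49285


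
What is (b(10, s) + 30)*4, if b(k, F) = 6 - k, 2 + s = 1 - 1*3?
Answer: 104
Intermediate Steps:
s = -4 (s = -2 + (1 - 1*3) = -2 + (1 - 3) = -2 - 2 = -4)
(b(10, s) + 30)*4 = ((6 - 1*10) + 30)*4 = ((6 - 10) + 30)*4 = (-4 + 30)*4 = 26*4 = 104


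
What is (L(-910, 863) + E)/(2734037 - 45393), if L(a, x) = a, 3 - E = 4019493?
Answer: -1005100/672161 ≈ -1.4953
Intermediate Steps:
E = -4019490 (E = 3 - 1*4019493 = 3 - 4019493 = -4019490)
(L(-910, 863) + E)/(2734037 - 45393) = (-910 - 4019490)/(2734037 - 45393) = -4020400/2688644 = -4020400*1/2688644 = -1005100/672161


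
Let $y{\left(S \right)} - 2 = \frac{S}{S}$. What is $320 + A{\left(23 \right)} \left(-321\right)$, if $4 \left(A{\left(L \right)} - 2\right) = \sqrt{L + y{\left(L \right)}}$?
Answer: $-322 - \frac{321 \sqrt{26}}{4} \approx -731.2$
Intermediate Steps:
$y{\left(S \right)} = 3$ ($y{\left(S \right)} = 2 + \frac{S}{S} = 2 + 1 = 3$)
$A{\left(L \right)} = 2 + \frac{\sqrt{3 + L}}{4}$ ($A{\left(L \right)} = 2 + \frac{\sqrt{L + 3}}{4} = 2 + \frac{\sqrt{3 + L}}{4}$)
$320 + A{\left(23 \right)} \left(-321\right) = 320 + \left(2 + \frac{\sqrt{3 + 23}}{4}\right) \left(-321\right) = 320 + \left(2 + \frac{\sqrt{26}}{4}\right) \left(-321\right) = 320 - \left(642 + \frac{321 \sqrt{26}}{4}\right) = -322 - \frac{321 \sqrt{26}}{4}$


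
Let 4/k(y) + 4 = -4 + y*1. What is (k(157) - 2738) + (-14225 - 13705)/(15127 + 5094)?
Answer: -8253480288/3012929 ≈ -2739.4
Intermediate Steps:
k(y) = 4/(-8 + y) (k(y) = 4/(-4 + (-4 + y*1)) = 4/(-4 + (-4 + y)) = 4/(-8 + y))
(k(157) - 2738) + (-14225 - 13705)/(15127 + 5094) = (4/(-8 + 157) - 2738) + (-14225 - 13705)/(15127 + 5094) = (4/149 - 2738) - 27930/20221 = -407958/149 - 27930/20221 = -8253480288/3012929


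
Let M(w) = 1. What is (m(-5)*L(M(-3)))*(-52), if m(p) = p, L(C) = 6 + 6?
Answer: 3120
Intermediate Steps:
L(C) = 12
(m(-5)*L(M(-3)))*(-52) = -5*12*(-52) = -60*(-52) = 3120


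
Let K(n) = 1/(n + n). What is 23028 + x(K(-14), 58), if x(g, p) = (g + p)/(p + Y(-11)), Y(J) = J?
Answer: 30306471/1316 ≈ 23029.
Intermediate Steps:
K(n) = 1/(2*n)
x(g, p) = (g + p)/(-11 + p) (x(g, p) = (g + p)/(p - 11) = (g + p)/(-11 + p))
23028 + x(K(-14), 58) = 23028 + ((½)/(-14) + 58)/(-11 + 58) = 23028 + ((½)*(-1/14) + 58)/47 = 23028 + (-1/28 + 58)/47 = 23028 + (1/47)*(1623/28) = 23028 + 1623/1316 = 30306471/1316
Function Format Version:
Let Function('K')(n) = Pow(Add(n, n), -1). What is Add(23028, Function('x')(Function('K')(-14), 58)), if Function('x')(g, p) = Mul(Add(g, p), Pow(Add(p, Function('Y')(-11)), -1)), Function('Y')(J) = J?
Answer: Rational(30306471, 1316) ≈ 23029.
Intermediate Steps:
Function('K')(n) = Mul(Rational(1, 2), Pow(n, -1)) (Function('K')(n) = Pow(Mul(2, n), -1) = Mul(Rational(1, 2), Pow(n, -1)))
Function('x')(g, p) = Mul(Pow(Add(-11, p), -1), Add(g, p)) (Function('x')(g, p) = Mul(Add(g, p), Pow(Add(p, -11), -1)) = Mul(Add(g, p), Pow(Add(-11, p), -1)) = Mul(Pow(Add(-11, p), -1), Add(g, p)))
Add(23028, Function('x')(Function('K')(-14), 58)) = Add(23028, Mul(Pow(Add(-11, 58), -1), Add(Mul(Rational(1, 2), Pow(-14, -1)), 58))) = Add(23028, Mul(Pow(47, -1), Add(Mul(Rational(1, 2), Rational(-1, 14)), 58))) = Add(23028, Mul(Rational(1, 47), Add(Rational(-1, 28), 58))) = Add(23028, Mul(Rational(1, 47), Rational(1623, 28))) = Add(23028, Rational(1623, 1316)) = Rational(30306471, 1316)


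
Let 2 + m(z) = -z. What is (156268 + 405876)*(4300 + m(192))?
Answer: 2308163264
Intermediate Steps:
m(z) = -2 - z
(156268 + 405876)*(4300 + m(192)) = (156268 + 405876)*(4300 + (-2 - 1*192)) = 562144*(4300 + (-2 - 192)) = 562144*(4300 - 194) = 562144*4106 = 2308163264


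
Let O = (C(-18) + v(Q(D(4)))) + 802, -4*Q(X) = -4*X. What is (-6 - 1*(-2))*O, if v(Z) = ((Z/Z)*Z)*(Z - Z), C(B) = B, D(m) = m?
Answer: -3136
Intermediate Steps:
Q(X) = X (Q(X) = -(-1)*X = X)
v(Z) = 0 (v(Z) = (1*Z)*0 = Z*0 = 0)
O = 784 (O = (-18 + 0) + 802 = -18 + 802 = 784)
(-6 - 1*(-2))*O = (-6 - 1*(-2))*784 = (-6 + 2)*784 = -4*784 = -3136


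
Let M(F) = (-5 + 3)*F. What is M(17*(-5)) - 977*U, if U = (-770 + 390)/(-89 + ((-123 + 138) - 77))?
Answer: -345590/151 ≈ -2288.7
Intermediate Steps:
M(F) = -2*F
U = 380/151 (U = -380/(-89 + (15 - 77)) = -380/(-89 - 62) = -380/(-151) = -380*(-1/151) = 380/151 ≈ 2.5166)
M(17*(-5)) - 977*U = -34*(-5) - 977*380/151 = -2*(-85) - 371260/151 = 170 - 371260/151 = -345590/151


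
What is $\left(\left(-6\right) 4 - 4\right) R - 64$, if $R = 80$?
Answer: $-2304$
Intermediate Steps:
$\left(\left(-6\right) 4 - 4\right) R - 64 = \left(\left(-6\right) 4 - 4\right) 80 - 64 = \left(-24 - 4\right) 80 - 64 = \left(-28\right) 80 - 64 = -2240 - 64 = -2304$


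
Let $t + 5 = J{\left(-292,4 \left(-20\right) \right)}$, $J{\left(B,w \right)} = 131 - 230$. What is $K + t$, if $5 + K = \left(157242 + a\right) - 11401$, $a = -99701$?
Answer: $46031$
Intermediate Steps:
$J{\left(B,w \right)} = -99$ ($J{\left(B,w \right)} = 131 - 230 = -99$)
$t = -104$ ($t = -5 - 99 = -104$)
$K = 46135$ ($K = -5 + \left(\left(157242 - 99701\right) - 11401\right) = -5 + \left(57541 - 11401\right) = -5 + 46140 = 46135$)
$K + t = 46135 - 104 = 46031$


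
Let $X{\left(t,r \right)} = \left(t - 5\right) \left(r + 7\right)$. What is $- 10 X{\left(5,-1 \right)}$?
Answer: $0$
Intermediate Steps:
$X{\left(t,r \right)} = \left(-5 + t\right) \left(7 + r\right)$
$- 10 X{\left(5,-1 \right)} = - 10 \left(-35 - -5 + 7 \cdot 5 - 5\right) = - 10 \left(-35 + 5 + 35 - 5\right) = \left(-10\right) 0 = 0$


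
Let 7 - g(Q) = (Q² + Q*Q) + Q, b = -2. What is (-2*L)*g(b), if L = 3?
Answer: -6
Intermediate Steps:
g(Q) = 7 - Q - 2*Q² (g(Q) = 7 - ((Q² + Q*Q) + Q) = 7 - ((Q² + Q²) + Q) = 7 - (2*Q² + Q) = 7 - (Q + 2*Q²) = 7 + (-Q - 2*Q²) = 7 - Q - 2*Q²)
(-2*L)*g(b) = (-2*3)*(7 - 1*(-2) - 2*(-2)²) = -6*(7 + 2 - 2*4) = -6*(7 + 2 - 8) = -6*1 = -6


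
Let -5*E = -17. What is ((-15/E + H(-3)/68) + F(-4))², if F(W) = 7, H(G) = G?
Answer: 29929/4624 ≈ 6.4725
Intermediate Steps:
E = 17/5 (E = -⅕*(-17) = 17/5 ≈ 3.4000)
((-15/E + H(-3)/68) + F(-4))² = ((-15/17/5 - 3/68) + 7)² = ((-15*5/17 - 3*1/68) + 7)² = ((-75/17 - 3/68) + 7)² = (-303/68 + 7)² = (173/68)² = 29929/4624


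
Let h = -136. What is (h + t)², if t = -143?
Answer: 77841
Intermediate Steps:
(h + t)² = (-136 - 143)² = (-279)² = 77841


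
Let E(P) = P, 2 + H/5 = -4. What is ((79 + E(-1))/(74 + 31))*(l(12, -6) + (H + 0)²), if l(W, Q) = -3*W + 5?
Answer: 22594/35 ≈ 645.54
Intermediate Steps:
H = -30 (H = -10 + 5*(-4) = -10 - 20 = -30)
l(W, Q) = 5 - 3*W
((79 + E(-1))/(74 + 31))*(l(12, -6) + (H + 0)²) = ((79 - 1)/(74 + 31))*((5 - 3*12) + (-30 + 0)²) = (78/105)*((5 - 36) + (-30)²) = (78*(1/105))*(-31 + 900) = (26/35)*869 = 22594/35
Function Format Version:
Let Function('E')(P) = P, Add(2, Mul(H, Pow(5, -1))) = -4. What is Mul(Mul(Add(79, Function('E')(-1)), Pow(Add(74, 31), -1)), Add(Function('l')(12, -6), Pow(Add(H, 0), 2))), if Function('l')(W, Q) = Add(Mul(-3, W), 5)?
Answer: Rational(22594, 35) ≈ 645.54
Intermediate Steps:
H = -30 (H = Add(-10, Mul(5, -4)) = Add(-10, -20) = -30)
Function('l')(W, Q) = Add(5, Mul(-3, W))
Mul(Mul(Add(79, Function('E')(-1)), Pow(Add(74, 31), -1)), Add(Function('l')(12, -6), Pow(Add(H, 0), 2))) = Mul(Mul(Add(79, -1), Pow(Add(74, 31), -1)), Add(Add(5, Mul(-3, 12)), Pow(Add(-30, 0), 2))) = Mul(Mul(78, Pow(105, -1)), Add(Add(5, -36), Pow(-30, 2))) = Mul(Mul(78, Rational(1, 105)), Add(-31, 900)) = Mul(Rational(26, 35), 869) = Rational(22594, 35)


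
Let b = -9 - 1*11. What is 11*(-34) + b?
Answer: -394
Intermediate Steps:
b = -20 (b = -9 - 11 = -20)
11*(-34) + b = 11*(-34) - 20 = -374 - 20 = -394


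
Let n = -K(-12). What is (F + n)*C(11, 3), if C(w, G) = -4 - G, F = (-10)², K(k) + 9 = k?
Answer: -847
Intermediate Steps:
K(k) = -9 + k
F = 100
n = 21 (n = -(-9 - 12) = -1*(-21) = 21)
(F + n)*C(11, 3) = (100 + 21)*(-4 - 1*3) = 121*(-4 - 3) = 121*(-7) = -847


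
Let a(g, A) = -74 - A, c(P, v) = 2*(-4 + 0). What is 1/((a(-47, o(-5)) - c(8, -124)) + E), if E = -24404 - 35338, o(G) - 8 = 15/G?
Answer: -1/59813 ≈ -1.6719e-5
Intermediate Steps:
c(P, v) = -8 (c(P, v) = 2*(-4) = -8)
o(G) = 8 + 15/G
E = -59742
1/((a(-47, o(-5)) - c(8, -124)) + E) = 1/(((-74 - (8 + 15/(-5))) - 1*(-8)) - 59742) = 1/(((-74 - (8 + 15*(-1/5))) + 8) - 59742) = 1/(((-74 - (8 - 3)) + 8) - 59742) = 1/(((-74 - 1*5) + 8) - 59742) = 1/(((-74 - 5) + 8) - 59742) = 1/((-79 + 8) - 59742) = 1/(-71 - 59742) = 1/(-59813) = -1/59813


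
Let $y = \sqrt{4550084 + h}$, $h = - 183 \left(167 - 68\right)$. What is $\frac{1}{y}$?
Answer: $\frac{\sqrt{4531967}}{4531967} \approx 0.00046974$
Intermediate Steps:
$h = -18117$ ($h = \left(-183\right) 99 = -18117$)
$y = \sqrt{4531967}$ ($y = \sqrt{4550084 - 18117} = \sqrt{4531967} \approx 2128.8$)
$\frac{1}{y} = \frac{1}{\sqrt{4531967}} = \frac{\sqrt{4531967}}{4531967}$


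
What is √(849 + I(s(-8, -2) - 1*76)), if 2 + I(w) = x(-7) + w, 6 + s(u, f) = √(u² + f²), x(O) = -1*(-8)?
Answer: √(773 + 2*√17) ≈ 27.951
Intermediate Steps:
x(O) = 8
s(u, f) = -6 + √(f² + u²) (s(u, f) = -6 + √(u² + f²) = -6 + √(f² + u²))
I(w) = 6 + w (I(w) = -2 + (8 + w) = 6 + w)
√(849 + I(s(-8, -2) - 1*76)) = √(849 + (6 + ((-6 + √((-2)² + (-8)²)) - 1*76))) = √(849 + (6 + ((-6 + √(4 + 64)) - 76))) = √(849 + (6 + ((-6 + √68) - 76))) = √(849 + (6 + ((-6 + 2*√17) - 76))) = √(849 + (6 + (-82 + 2*√17))) = √(849 + (-76 + 2*√17)) = √(773 + 2*√17)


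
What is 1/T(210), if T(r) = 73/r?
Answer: 210/73 ≈ 2.8767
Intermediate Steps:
1/T(210) = 1/(73/210) = 210/73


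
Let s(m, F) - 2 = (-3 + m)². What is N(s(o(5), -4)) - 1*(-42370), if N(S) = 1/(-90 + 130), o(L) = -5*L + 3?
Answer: 1694801/40 ≈ 42370.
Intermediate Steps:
o(L) = 3 - 5*L
s(m, F) = 2 + (-3 + m)²
N(S) = 1/40
N(s(o(5), -4)) - 1*(-42370) = 1/40 - 1*(-42370) = 1/40 + 42370 = 1694801/40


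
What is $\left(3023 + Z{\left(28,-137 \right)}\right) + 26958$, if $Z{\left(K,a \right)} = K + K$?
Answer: $30037$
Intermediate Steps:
$Z{\left(K,a \right)} = 2 K$
$\left(3023 + Z{\left(28,-137 \right)}\right) + 26958 = \left(3023 + 2 \cdot 28\right) + 26958 = \left(3023 + 56\right) + 26958 = 3079 + 26958 = 30037$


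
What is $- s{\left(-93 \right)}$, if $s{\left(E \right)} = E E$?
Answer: $-8649$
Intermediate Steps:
$s{\left(E \right)} = E^{2}$
$- s{\left(-93 \right)} = - \left(-93\right)^{2} = \left(-1\right) 8649 = -8649$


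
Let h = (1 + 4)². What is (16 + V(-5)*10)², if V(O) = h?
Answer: 70756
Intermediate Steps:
h = 25 (h = 5² = 25)
V(O) = 25
(16 + V(-5)*10)² = (16 + 25*10)² = (16 + 250)² = 266² = 70756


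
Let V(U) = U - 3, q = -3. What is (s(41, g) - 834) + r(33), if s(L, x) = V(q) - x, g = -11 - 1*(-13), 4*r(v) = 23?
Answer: -3345/4 ≈ -836.25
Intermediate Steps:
r(v) = 23/4 (r(v) = (¼)*23 = 23/4)
V(U) = -3 + U
g = 2 (g = -11 + 13 = 2)
s(L, x) = -6 - x (s(L, x) = (-3 - 3) - x = -6 - x)
(s(41, g) - 834) + r(33) = ((-6 - 1*2) - 834) + 23/4 = ((-6 - 2) - 834) + 23/4 = (-8 - 834) + 23/4 = -842 + 23/4 = -3345/4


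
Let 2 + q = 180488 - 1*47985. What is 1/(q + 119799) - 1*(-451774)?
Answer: 113982580201/252300 ≈ 4.5177e+5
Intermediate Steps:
q = 132501 (q = -2 + (180488 - 1*47985) = -2 + (180488 - 47985) = -2 + 132503 = 132501)
1/(q + 119799) - 1*(-451774) = 1/(132501 + 119799) - 1*(-451774) = 1/252300 + 451774 = 113982580201/252300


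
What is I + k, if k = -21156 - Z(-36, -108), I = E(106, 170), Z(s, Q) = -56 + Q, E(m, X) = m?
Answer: -20886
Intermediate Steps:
I = 106
k = -20992 (k = -21156 - (-56 - 108) = -21156 - 1*(-164) = -21156 + 164 = -20992)
I + k = 106 - 20992 = -20886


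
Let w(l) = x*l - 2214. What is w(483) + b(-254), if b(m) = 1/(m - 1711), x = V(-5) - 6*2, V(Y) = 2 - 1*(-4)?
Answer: -10045081/1965 ≈ -5112.0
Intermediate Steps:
V(Y) = 6 (V(Y) = 2 + 4 = 6)
x = -6 (x = 6 - 6*2 = 6 - 12 = -6)
b(m) = 1/(-1711 + m)
w(l) = -2214 - 6*l (w(l) = -6*l - 2214 = -2214 - 6*l)
w(483) + b(-254) = (-2214 - 6*483) + 1/(-1711 - 254) = (-2214 - 2898) + 1/(-1965) = -5112 - 1/1965 = -10045081/1965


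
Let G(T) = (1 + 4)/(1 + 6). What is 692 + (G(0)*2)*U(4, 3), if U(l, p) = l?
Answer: 4884/7 ≈ 697.71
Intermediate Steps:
G(T) = 5/7
692 + (G(0)*2)*U(4, 3) = 692 + ((5/7)*2)*4 = 692 + (10/7)*4 = 692 + 40/7 = 4884/7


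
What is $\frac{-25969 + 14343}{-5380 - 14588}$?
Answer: $\frac{5813}{9984} \approx 0.58223$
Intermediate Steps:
$\frac{-25969 + 14343}{-5380 - 14588} = - \frac{11626}{-19968} = \left(-11626\right) \left(- \frac{1}{19968}\right) = \frac{5813}{9984}$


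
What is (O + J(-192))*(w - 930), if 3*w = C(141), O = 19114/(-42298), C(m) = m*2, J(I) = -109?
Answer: 1935171128/21149 ≈ 91502.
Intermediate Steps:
C(m) = 2*m
O = -9557/21149 (O = 19114*(-1/42298) = -9557/21149 ≈ -0.45189)
w = 94 (w = (2*141)/3 = (⅓)*282 = 94)
(O + J(-192))*(w - 930) = (-9557/21149 - 109)*(94 - 930) = -2314798/21149*(-836) = 1935171128/21149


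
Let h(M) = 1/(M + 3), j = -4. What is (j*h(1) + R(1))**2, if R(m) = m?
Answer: 0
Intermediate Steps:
h(M) = 1/(3 + M)
(j*h(1) + R(1))**2 = (-4/(3 + 1) + 1)**2 = (-4/4 + 1)**2 = (-4*1/4 + 1)**2 = (-1 + 1)**2 = 0**2 = 0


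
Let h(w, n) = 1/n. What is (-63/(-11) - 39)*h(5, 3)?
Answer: -122/11 ≈ -11.091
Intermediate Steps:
(-63/(-11) - 39)*h(5, 3) = (-63/(-11) - 39)/3 = (-63*(-1/11) - 39)*(⅓) = (63/11 - 39)*(⅓) = -366/11*⅓ = -122/11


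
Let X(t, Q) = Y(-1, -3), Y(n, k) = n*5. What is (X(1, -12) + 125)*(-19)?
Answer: -2280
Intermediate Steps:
Y(n, k) = 5*n
X(t, Q) = -5 (X(t, Q) = 5*(-1) = -5)
(X(1, -12) + 125)*(-19) = (-5 + 125)*(-19) = 120*(-19) = -2280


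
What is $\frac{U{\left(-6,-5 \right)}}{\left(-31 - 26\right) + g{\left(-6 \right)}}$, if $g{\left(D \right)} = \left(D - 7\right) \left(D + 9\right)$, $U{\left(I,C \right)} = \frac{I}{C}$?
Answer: $- \frac{1}{80} \approx -0.0125$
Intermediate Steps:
$U{\left(I,C \right)} = \frac{I}{C}$
$g{\left(D \right)} = \left(-7 + D\right) \left(9 + D\right)$
$\frac{U{\left(-6,-5 \right)}}{\left(-31 - 26\right) + g{\left(-6 \right)}} = \frac{\left(-6\right) \frac{1}{-5}}{\left(-31 - 26\right) + \left(-63 + \left(-6\right)^{2} + 2 \left(-6\right)\right)} = \frac{\left(-6\right) \left(- \frac{1}{5}\right)}{-57 - 39} = \frac{6}{5 \left(-57 - 39\right)} = \frac{6}{5 \left(-96\right)} = \frac{6}{5} \left(- \frac{1}{96}\right) = - \frac{1}{80}$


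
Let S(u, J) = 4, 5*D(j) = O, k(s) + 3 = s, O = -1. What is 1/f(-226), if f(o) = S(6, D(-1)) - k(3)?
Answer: ¼ ≈ 0.25000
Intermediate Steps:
k(s) = -3 + s
D(j) = -⅕ (D(j) = (⅕)*(-1) = -⅕)
f(o) = 4 (f(o) = 4 - (-3 + 3) = 4 - 1*0 = 4 + 0 = 4)
1/f(-226) = 1/4 = ¼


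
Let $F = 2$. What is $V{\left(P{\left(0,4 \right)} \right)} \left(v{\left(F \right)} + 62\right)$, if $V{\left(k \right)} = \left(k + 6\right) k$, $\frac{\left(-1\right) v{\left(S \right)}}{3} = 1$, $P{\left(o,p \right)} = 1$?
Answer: $413$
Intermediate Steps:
$v{\left(S \right)} = -3$ ($v{\left(S \right)} = \left(-3\right) 1 = -3$)
$V{\left(k \right)} = k \left(6 + k\right)$ ($V{\left(k \right)} = \left(6 + k\right) k = k \left(6 + k\right)$)
$V{\left(P{\left(0,4 \right)} \right)} \left(v{\left(F \right)} + 62\right) = 1 \left(6 + 1\right) \left(-3 + 62\right) = 1 \cdot 7 \cdot 59 = 7 \cdot 59 = 413$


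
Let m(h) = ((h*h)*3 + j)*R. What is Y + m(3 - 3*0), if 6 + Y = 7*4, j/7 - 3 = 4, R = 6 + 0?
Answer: 478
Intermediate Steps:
R = 6
j = 49 (j = 21 + 7*4 = 21 + 28 = 49)
Y = 22 (Y = -6 + 7*4 = -6 + 28 = 22)
m(h) = 294 + 18*h² (m(h) = ((h*h)*3 + 49)*6 = (h²*3 + 49)*6 = (3*h² + 49)*6 = (49 + 3*h²)*6 = 294 + 18*h²)
Y + m(3 - 3*0) = 22 + (294 + 18*(3 - 3*0)²) = 22 + (294 + 18*(3 + 0)²) = 22 + (294 + 18*3²) = 22 + (294 + 18*9) = 22 + (294 + 162) = 22 + 456 = 478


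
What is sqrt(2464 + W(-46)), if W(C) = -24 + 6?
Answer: sqrt(2446) ≈ 49.457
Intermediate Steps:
W(C) = -18
sqrt(2464 + W(-46)) = sqrt(2464 - 18) = sqrt(2446)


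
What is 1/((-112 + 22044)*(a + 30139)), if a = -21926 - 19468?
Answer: -1/246844660 ≈ -4.0511e-9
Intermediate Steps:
a = -41394
1/((-112 + 22044)*(a + 30139)) = 1/((-112 + 22044)*(-41394 + 30139)) = 1/(21932*(-11255)) = 1/(-246844660) = -1/246844660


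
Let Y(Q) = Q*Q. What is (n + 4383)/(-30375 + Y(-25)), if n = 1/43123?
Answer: -18900811/128290925 ≈ -0.14733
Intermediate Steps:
Y(Q) = Q²
n = 1/43123 ≈ 2.3189e-5
(n + 4383)/(-30375 + Y(-25)) = (1/43123 + 4383)/(-30375 + (-25)²) = 189008110/(43123*(-30375 + 625)) = (189008110/43123)/(-29750) = (189008110/43123)*(-1/29750) = -18900811/128290925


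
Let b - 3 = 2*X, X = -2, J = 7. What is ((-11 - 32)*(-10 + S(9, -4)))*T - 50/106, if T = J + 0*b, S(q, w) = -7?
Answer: 271176/53 ≈ 5116.5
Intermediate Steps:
b = -1 (b = 3 + 2*(-2) = 3 - 4 = -1)
T = 7 (T = 7 + 0*(-1) = 7 + 0 = 7)
((-11 - 32)*(-10 + S(9, -4)))*T - 50/106 = ((-11 - 32)*(-10 - 7))*7 - 50/106 = -43*(-17)*7 - 50*1/106 = 731*7 - 25/53 = 5117 - 25/53 = 271176/53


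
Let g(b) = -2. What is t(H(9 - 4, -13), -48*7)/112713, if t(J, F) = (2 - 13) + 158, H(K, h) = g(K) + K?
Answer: 49/37571 ≈ 0.0013042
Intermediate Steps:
H(K, h) = -2 + K
t(J, F) = 147 (t(J, F) = -11 + 158 = 147)
t(H(9 - 4, -13), -48*7)/112713 = 147/112713 = 147*(1/112713) = 49/37571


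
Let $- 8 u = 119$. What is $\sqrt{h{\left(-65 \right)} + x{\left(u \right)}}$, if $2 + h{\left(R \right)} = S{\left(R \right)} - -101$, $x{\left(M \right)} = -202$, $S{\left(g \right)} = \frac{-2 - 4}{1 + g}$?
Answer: $\frac{i \sqrt{6586}}{8} \approx 10.144 i$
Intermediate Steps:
$u = - \frac{119}{8}$ ($u = \left(- \frac{1}{8}\right) 119 = - \frac{119}{8} \approx -14.875$)
$S{\left(g \right)} = - \frac{6}{1 + g}$
$h{\left(R \right)} = 99 - \frac{6}{1 + R}$ ($h{\left(R \right)} = -2 - \left(-101 + \frac{6}{1 + R}\right) = -2 + \left(- \frac{6}{1 + R} + 101\right) = -2 + \left(101 - \frac{6}{1 + R}\right) = 99 - \frac{6}{1 + R}$)
$\sqrt{h{\left(-65 \right)} + x{\left(u \right)}} = \sqrt{\frac{3 \left(31 + 33 \left(-65\right)\right)}{1 - 65} - 202} = \sqrt{\frac{3 \left(31 - 2145\right)}{-64} - 202} = \sqrt{3 \left(- \frac{1}{64}\right) \left(-2114\right) - 202} = \sqrt{\frac{3171}{32} - 202} = \sqrt{- \frac{3293}{32}} = \frac{i \sqrt{6586}}{8}$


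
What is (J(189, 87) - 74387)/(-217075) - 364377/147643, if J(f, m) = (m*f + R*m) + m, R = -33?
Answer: -70131073171/32049604225 ≈ -2.1882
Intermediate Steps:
J(f, m) = -32*m + f*m (J(f, m) = (m*f - 33*m) + m = (f*m - 33*m) + m = (-33*m + f*m) + m = -32*m + f*m)
(J(189, 87) - 74387)/(-217075) - 364377/147643 = (87*(-32 + 189) - 74387)/(-217075) - 364377/147643 = (87*157 - 74387)*(-1/217075) - 364377*1/147643 = (13659 - 74387)*(-1/217075) - 364377/147643 = -60728*(-1/217075) - 364377/147643 = 60728/217075 - 364377/147643 = -70131073171/32049604225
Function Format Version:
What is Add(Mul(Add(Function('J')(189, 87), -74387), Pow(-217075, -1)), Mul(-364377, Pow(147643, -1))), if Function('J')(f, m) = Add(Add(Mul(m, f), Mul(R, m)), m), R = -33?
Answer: Rational(-70131073171, 32049604225) ≈ -2.1882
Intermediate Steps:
Function('J')(f, m) = Add(Mul(-32, m), Mul(f, m)) (Function('J')(f, m) = Add(Add(Mul(m, f), Mul(-33, m)), m) = Add(Add(Mul(f, m), Mul(-33, m)), m) = Add(Add(Mul(-33, m), Mul(f, m)), m) = Add(Mul(-32, m), Mul(f, m)))
Add(Mul(Add(Function('J')(189, 87), -74387), Pow(-217075, -1)), Mul(-364377, Pow(147643, -1))) = Add(Mul(Add(Mul(87, Add(-32, 189)), -74387), Pow(-217075, -1)), Mul(-364377, Pow(147643, -1))) = Add(Mul(Add(Mul(87, 157), -74387), Rational(-1, 217075)), Mul(-364377, Rational(1, 147643))) = Add(Mul(Add(13659, -74387), Rational(-1, 217075)), Rational(-364377, 147643)) = Add(Mul(-60728, Rational(-1, 217075)), Rational(-364377, 147643)) = Add(Rational(60728, 217075), Rational(-364377, 147643)) = Rational(-70131073171, 32049604225)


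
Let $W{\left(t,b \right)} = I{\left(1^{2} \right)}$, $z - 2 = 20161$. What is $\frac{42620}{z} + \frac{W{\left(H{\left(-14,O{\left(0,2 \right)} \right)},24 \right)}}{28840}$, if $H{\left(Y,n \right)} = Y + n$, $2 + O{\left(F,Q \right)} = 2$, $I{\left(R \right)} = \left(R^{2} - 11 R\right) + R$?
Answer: $\frac{1228979333}{581500920} \approx 2.1135$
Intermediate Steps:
$I{\left(R \right)} = R^{2} - 10 R$
$O{\left(F,Q \right)} = 0$ ($O{\left(F,Q \right)} = -2 + 2 = 0$)
$z = 20163$ ($z = 2 + 20161 = 20163$)
$W{\left(t,b \right)} = -9$ ($W{\left(t,b \right)} = 1^{2} \left(-10 + 1^{2}\right) = 1 \left(-10 + 1\right) = 1 \left(-9\right) = -9$)
$\frac{42620}{z} + \frac{W{\left(H{\left(-14,O{\left(0,2 \right)} \right)},24 \right)}}{28840} = \frac{42620}{20163} - \frac{9}{28840} = \frac{1228979333}{581500920}$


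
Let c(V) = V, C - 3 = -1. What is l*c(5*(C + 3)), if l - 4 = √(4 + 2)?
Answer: 100 + 25*√6 ≈ 161.24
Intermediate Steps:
C = 2 (C = 3 - 1 = 2)
l = 4 + √6 (l = 4 + √(4 + 2) = 4 + √6 ≈ 6.4495)
l*c(5*(C + 3)) = (4 + √6)*(5*(2 + 3)) = (4 + √6)*(5*5) = (4 + √6)*25 = 100 + 25*√6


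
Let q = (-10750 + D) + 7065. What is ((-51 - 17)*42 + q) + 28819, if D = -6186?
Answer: 16092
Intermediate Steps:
q = -9871 (q = (-10750 - 6186) + 7065 = -16936 + 7065 = -9871)
((-51 - 17)*42 + q) + 28819 = ((-51 - 17)*42 - 9871) + 28819 = (-68*42 - 9871) + 28819 = (-2856 - 9871) + 28819 = -12727 + 28819 = 16092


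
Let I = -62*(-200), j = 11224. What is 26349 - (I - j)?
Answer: 25173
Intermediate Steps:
I = 12400
26349 - (I - j) = 26349 - (12400 - 1*11224) = 26349 - (12400 - 11224) = 26349 - 1*1176 = 26349 - 1176 = 25173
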